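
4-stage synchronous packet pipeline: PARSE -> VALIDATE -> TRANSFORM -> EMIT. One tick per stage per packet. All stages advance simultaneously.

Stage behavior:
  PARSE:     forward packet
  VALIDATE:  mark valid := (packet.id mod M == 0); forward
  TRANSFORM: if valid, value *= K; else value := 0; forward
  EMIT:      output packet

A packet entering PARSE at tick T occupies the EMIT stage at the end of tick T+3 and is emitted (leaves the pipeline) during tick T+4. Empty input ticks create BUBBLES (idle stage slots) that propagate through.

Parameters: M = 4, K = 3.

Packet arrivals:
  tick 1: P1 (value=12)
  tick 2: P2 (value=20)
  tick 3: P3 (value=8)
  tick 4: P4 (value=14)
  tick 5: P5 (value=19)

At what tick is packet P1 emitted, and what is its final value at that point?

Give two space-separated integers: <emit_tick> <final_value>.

Answer: 5 0

Derivation:
Tick 1: [PARSE:P1(v=12,ok=F), VALIDATE:-, TRANSFORM:-, EMIT:-] out:-; in:P1
Tick 2: [PARSE:P2(v=20,ok=F), VALIDATE:P1(v=12,ok=F), TRANSFORM:-, EMIT:-] out:-; in:P2
Tick 3: [PARSE:P3(v=8,ok=F), VALIDATE:P2(v=20,ok=F), TRANSFORM:P1(v=0,ok=F), EMIT:-] out:-; in:P3
Tick 4: [PARSE:P4(v=14,ok=F), VALIDATE:P3(v=8,ok=F), TRANSFORM:P2(v=0,ok=F), EMIT:P1(v=0,ok=F)] out:-; in:P4
Tick 5: [PARSE:P5(v=19,ok=F), VALIDATE:P4(v=14,ok=T), TRANSFORM:P3(v=0,ok=F), EMIT:P2(v=0,ok=F)] out:P1(v=0); in:P5
Tick 6: [PARSE:-, VALIDATE:P5(v=19,ok=F), TRANSFORM:P4(v=42,ok=T), EMIT:P3(v=0,ok=F)] out:P2(v=0); in:-
Tick 7: [PARSE:-, VALIDATE:-, TRANSFORM:P5(v=0,ok=F), EMIT:P4(v=42,ok=T)] out:P3(v=0); in:-
Tick 8: [PARSE:-, VALIDATE:-, TRANSFORM:-, EMIT:P5(v=0,ok=F)] out:P4(v=42); in:-
Tick 9: [PARSE:-, VALIDATE:-, TRANSFORM:-, EMIT:-] out:P5(v=0); in:-
P1: arrives tick 1, valid=False (id=1, id%4=1), emit tick 5, final value 0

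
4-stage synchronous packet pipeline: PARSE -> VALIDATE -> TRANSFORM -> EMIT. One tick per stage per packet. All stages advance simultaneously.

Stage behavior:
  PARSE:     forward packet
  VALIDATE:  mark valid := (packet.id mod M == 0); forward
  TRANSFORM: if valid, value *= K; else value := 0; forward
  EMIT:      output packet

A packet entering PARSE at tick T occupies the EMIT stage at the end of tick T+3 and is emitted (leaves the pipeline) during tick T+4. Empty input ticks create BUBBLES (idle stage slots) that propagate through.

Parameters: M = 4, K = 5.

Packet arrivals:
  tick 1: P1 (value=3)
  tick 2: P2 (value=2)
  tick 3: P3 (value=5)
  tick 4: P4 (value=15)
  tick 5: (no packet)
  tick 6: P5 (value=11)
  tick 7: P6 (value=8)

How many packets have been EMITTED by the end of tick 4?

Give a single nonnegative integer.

Tick 1: [PARSE:P1(v=3,ok=F), VALIDATE:-, TRANSFORM:-, EMIT:-] out:-; in:P1
Tick 2: [PARSE:P2(v=2,ok=F), VALIDATE:P1(v=3,ok=F), TRANSFORM:-, EMIT:-] out:-; in:P2
Tick 3: [PARSE:P3(v=5,ok=F), VALIDATE:P2(v=2,ok=F), TRANSFORM:P1(v=0,ok=F), EMIT:-] out:-; in:P3
Tick 4: [PARSE:P4(v=15,ok=F), VALIDATE:P3(v=5,ok=F), TRANSFORM:P2(v=0,ok=F), EMIT:P1(v=0,ok=F)] out:-; in:P4
Emitted by tick 4: []

Answer: 0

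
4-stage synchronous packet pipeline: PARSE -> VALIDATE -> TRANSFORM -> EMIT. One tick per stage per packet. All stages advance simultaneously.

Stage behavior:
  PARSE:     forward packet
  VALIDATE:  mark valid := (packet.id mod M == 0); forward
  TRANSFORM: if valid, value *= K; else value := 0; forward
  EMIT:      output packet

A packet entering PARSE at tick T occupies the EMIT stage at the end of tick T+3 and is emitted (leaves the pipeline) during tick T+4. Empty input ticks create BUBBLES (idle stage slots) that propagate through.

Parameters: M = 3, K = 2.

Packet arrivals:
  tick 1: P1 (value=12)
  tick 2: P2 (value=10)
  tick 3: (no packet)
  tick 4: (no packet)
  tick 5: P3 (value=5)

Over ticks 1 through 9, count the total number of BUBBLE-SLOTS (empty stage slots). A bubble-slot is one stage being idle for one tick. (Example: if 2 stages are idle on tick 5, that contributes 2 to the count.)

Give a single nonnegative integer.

Answer: 24

Derivation:
Tick 1: [PARSE:P1(v=12,ok=F), VALIDATE:-, TRANSFORM:-, EMIT:-] out:-; bubbles=3
Tick 2: [PARSE:P2(v=10,ok=F), VALIDATE:P1(v=12,ok=F), TRANSFORM:-, EMIT:-] out:-; bubbles=2
Tick 3: [PARSE:-, VALIDATE:P2(v=10,ok=F), TRANSFORM:P1(v=0,ok=F), EMIT:-] out:-; bubbles=2
Tick 4: [PARSE:-, VALIDATE:-, TRANSFORM:P2(v=0,ok=F), EMIT:P1(v=0,ok=F)] out:-; bubbles=2
Tick 5: [PARSE:P3(v=5,ok=F), VALIDATE:-, TRANSFORM:-, EMIT:P2(v=0,ok=F)] out:P1(v=0); bubbles=2
Tick 6: [PARSE:-, VALIDATE:P3(v=5,ok=T), TRANSFORM:-, EMIT:-] out:P2(v=0); bubbles=3
Tick 7: [PARSE:-, VALIDATE:-, TRANSFORM:P3(v=10,ok=T), EMIT:-] out:-; bubbles=3
Tick 8: [PARSE:-, VALIDATE:-, TRANSFORM:-, EMIT:P3(v=10,ok=T)] out:-; bubbles=3
Tick 9: [PARSE:-, VALIDATE:-, TRANSFORM:-, EMIT:-] out:P3(v=10); bubbles=4
Total bubble-slots: 24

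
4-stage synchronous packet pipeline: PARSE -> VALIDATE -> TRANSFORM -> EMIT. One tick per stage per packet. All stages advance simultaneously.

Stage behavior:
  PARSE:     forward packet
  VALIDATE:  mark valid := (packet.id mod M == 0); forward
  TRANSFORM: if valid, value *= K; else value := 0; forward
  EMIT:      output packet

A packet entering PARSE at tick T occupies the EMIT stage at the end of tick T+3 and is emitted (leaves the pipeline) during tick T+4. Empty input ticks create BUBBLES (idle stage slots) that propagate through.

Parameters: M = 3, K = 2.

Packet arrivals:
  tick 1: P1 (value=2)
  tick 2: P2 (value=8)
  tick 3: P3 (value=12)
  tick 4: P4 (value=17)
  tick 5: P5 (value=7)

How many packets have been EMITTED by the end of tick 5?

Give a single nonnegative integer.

Answer: 1

Derivation:
Tick 1: [PARSE:P1(v=2,ok=F), VALIDATE:-, TRANSFORM:-, EMIT:-] out:-; in:P1
Tick 2: [PARSE:P2(v=8,ok=F), VALIDATE:P1(v=2,ok=F), TRANSFORM:-, EMIT:-] out:-; in:P2
Tick 3: [PARSE:P3(v=12,ok=F), VALIDATE:P2(v=8,ok=F), TRANSFORM:P1(v=0,ok=F), EMIT:-] out:-; in:P3
Tick 4: [PARSE:P4(v=17,ok=F), VALIDATE:P3(v=12,ok=T), TRANSFORM:P2(v=0,ok=F), EMIT:P1(v=0,ok=F)] out:-; in:P4
Tick 5: [PARSE:P5(v=7,ok=F), VALIDATE:P4(v=17,ok=F), TRANSFORM:P3(v=24,ok=T), EMIT:P2(v=0,ok=F)] out:P1(v=0); in:P5
Emitted by tick 5: ['P1']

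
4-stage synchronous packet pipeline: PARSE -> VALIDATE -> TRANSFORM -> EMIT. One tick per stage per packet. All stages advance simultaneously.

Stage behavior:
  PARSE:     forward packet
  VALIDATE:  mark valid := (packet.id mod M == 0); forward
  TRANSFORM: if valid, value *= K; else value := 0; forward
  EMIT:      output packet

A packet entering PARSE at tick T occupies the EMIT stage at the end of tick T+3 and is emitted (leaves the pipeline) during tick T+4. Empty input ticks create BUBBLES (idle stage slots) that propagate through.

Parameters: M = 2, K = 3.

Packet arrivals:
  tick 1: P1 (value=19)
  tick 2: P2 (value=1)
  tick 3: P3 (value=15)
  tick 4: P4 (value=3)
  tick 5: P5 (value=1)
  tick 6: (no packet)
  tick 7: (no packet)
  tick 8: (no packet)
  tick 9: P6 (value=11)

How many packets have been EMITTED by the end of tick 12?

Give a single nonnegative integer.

Tick 1: [PARSE:P1(v=19,ok=F), VALIDATE:-, TRANSFORM:-, EMIT:-] out:-; in:P1
Tick 2: [PARSE:P2(v=1,ok=F), VALIDATE:P1(v=19,ok=F), TRANSFORM:-, EMIT:-] out:-; in:P2
Tick 3: [PARSE:P3(v=15,ok=F), VALIDATE:P2(v=1,ok=T), TRANSFORM:P1(v=0,ok=F), EMIT:-] out:-; in:P3
Tick 4: [PARSE:P4(v=3,ok=F), VALIDATE:P3(v=15,ok=F), TRANSFORM:P2(v=3,ok=T), EMIT:P1(v=0,ok=F)] out:-; in:P4
Tick 5: [PARSE:P5(v=1,ok=F), VALIDATE:P4(v=3,ok=T), TRANSFORM:P3(v=0,ok=F), EMIT:P2(v=3,ok=T)] out:P1(v=0); in:P5
Tick 6: [PARSE:-, VALIDATE:P5(v=1,ok=F), TRANSFORM:P4(v=9,ok=T), EMIT:P3(v=0,ok=F)] out:P2(v=3); in:-
Tick 7: [PARSE:-, VALIDATE:-, TRANSFORM:P5(v=0,ok=F), EMIT:P4(v=9,ok=T)] out:P3(v=0); in:-
Tick 8: [PARSE:-, VALIDATE:-, TRANSFORM:-, EMIT:P5(v=0,ok=F)] out:P4(v=9); in:-
Tick 9: [PARSE:P6(v=11,ok=F), VALIDATE:-, TRANSFORM:-, EMIT:-] out:P5(v=0); in:P6
Tick 10: [PARSE:-, VALIDATE:P6(v=11,ok=T), TRANSFORM:-, EMIT:-] out:-; in:-
Tick 11: [PARSE:-, VALIDATE:-, TRANSFORM:P6(v=33,ok=T), EMIT:-] out:-; in:-
Tick 12: [PARSE:-, VALIDATE:-, TRANSFORM:-, EMIT:P6(v=33,ok=T)] out:-; in:-
Emitted by tick 12: ['P1', 'P2', 'P3', 'P4', 'P5']

Answer: 5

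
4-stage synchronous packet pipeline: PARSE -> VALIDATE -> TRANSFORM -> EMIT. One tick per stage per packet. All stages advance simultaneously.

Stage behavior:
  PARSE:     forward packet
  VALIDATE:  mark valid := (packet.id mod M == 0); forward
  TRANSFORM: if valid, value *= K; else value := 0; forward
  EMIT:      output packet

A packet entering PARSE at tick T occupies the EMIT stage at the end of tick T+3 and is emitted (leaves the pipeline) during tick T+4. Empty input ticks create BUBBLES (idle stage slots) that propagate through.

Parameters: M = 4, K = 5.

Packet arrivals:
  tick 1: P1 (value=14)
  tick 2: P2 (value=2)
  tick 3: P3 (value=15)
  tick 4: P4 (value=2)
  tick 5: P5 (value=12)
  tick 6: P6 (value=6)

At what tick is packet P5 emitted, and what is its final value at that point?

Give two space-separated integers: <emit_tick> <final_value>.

Answer: 9 0

Derivation:
Tick 1: [PARSE:P1(v=14,ok=F), VALIDATE:-, TRANSFORM:-, EMIT:-] out:-; in:P1
Tick 2: [PARSE:P2(v=2,ok=F), VALIDATE:P1(v=14,ok=F), TRANSFORM:-, EMIT:-] out:-; in:P2
Tick 3: [PARSE:P3(v=15,ok=F), VALIDATE:P2(v=2,ok=F), TRANSFORM:P1(v=0,ok=F), EMIT:-] out:-; in:P3
Tick 4: [PARSE:P4(v=2,ok=F), VALIDATE:P3(v=15,ok=F), TRANSFORM:P2(v=0,ok=F), EMIT:P1(v=0,ok=F)] out:-; in:P4
Tick 5: [PARSE:P5(v=12,ok=F), VALIDATE:P4(v=2,ok=T), TRANSFORM:P3(v=0,ok=F), EMIT:P2(v=0,ok=F)] out:P1(v=0); in:P5
Tick 6: [PARSE:P6(v=6,ok=F), VALIDATE:P5(v=12,ok=F), TRANSFORM:P4(v=10,ok=T), EMIT:P3(v=0,ok=F)] out:P2(v=0); in:P6
Tick 7: [PARSE:-, VALIDATE:P6(v=6,ok=F), TRANSFORM:P5(v=0,ok=F), EMIT:P4(v=10,ok=T)] out:P3(v=0); in:-
Tick 8: [PARSE:-, VALIDATE:-, TRANSFORM:P6(v=0,ok=F), EMIT:P5(v=0,ok=F)] out:P4(v=10); in:-
Tick 9: [PARSE:-, VALIDATE:-, TRANSFORM:-, EMIT:P6(v=0,ok=F)] out:P5(v=0); in:-
Tick 10: [PARSE:-, VALIDATE:-, TRANSFORM:-, EMIT:-] out:P6(v=0); in:-
P5: arrives tick 5, valid=False (id=5, id%4=1), emit tick 9, final value 0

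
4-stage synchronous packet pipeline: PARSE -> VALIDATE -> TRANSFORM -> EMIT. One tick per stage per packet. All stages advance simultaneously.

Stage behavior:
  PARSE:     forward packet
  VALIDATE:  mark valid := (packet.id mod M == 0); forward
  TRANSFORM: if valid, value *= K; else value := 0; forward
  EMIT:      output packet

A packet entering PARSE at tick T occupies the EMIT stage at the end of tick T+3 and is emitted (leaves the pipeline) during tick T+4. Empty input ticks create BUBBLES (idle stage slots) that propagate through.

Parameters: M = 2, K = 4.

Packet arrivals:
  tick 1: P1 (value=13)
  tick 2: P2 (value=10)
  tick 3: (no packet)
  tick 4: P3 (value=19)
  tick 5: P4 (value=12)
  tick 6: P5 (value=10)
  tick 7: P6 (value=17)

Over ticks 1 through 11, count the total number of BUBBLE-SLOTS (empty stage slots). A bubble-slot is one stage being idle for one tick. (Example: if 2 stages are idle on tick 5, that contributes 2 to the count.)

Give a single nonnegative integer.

Answer: 20

Derivation:
Tick 1: [PARSE:P1(v=13,ok=F), VALIDATE:-, TRANSFORM:-, EMIT:-] out:-; bubbles=3
Tick 2: [PARSE:P2(v=10,ok=F), VALIDATE:P1(v=13,ok=F), TRANSFORM:-, EMIT:-] out:-; bubbles=2
Tick 3: [PARSE:-, VALIDATE:P2(v=10,ok=T), TRANSFORM:P1(v=0,ok=F), EMIT:-] out:-; bubbles=2
Tick 4: [PARSE:P3(v=19,ok=F), VALIDATE:-, TRANSFORM:P2(v=40,ok=T), EMIT:P1(v=0,ok=F)] out:-; bubbles=1
Tick 5: [PARSE:P4(v=12,ok=F), VALIDATE:P3(v=19,ok=F), TRANSFORM:-, EMIT:P2(v=40,ok=T)] out:P1(v=0); bubbles=1
Tick 6: [PARSE:P5(v=10,ok=F), VALIDATE:P4(v=12,ok=T), TRANSFORM:P3(v=0,ok=F), EMIT:-] out:P2(v=40); bubbles=1
Tick 7: [PARSE:P6(v=17,ok=F), VALIDATE:P5(v=10,ok=F), TRANSFORM:P4(v=48,ok=T), EMIT:P3(v=0,ok=F)] out:-; bubbles=0
Tick 8: [PARSE:-, VALIDATE:P6(v=17,ok=T), TRANSFORM:P5(v=0,ok=F), EMIT:P4(v=48,ok=T)] out:P3(v=0); bubbles=1
Tick 9: [PARSE:-, VALIDATE:-, TRANSFORM:P6(v=68,ok=T), EMIT:P5(v=0,ok=F)] out:P4(v=48); bubbles=2
Tick 10: [PARSE:-, VALIDATE:-, TRANSFORM:-, EMIT:P6(v=68,ok=T)] out:P5(v=0); bubbles=3
Tick 11: [PARSE:-, VALIDATE:-, TRANSFORM:-, EMIT:-] out:P6(v=68); bubbles=4
Total bubble-slots: 20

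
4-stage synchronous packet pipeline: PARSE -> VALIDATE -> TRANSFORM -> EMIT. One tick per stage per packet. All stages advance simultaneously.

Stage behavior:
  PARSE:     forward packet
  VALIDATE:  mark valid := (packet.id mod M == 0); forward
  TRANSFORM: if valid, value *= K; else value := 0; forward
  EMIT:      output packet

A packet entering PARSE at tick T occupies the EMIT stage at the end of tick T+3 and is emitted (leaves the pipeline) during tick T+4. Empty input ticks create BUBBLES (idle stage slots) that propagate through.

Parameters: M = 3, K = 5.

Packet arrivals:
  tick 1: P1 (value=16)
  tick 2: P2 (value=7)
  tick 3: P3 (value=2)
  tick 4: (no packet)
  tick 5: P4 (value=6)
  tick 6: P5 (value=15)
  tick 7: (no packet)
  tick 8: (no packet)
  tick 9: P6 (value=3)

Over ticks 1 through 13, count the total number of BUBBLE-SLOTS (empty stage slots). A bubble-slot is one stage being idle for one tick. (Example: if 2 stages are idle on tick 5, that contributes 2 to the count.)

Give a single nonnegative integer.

Tick 1: [PARSE:P1(v=16,ok=F), VALIDATE:-, TRANSFORM:-, EMIT:-] out:-; bubbles=3
Tick 2: [PARSE:P2(v=7,ok=F), VALIDATE:P1(v=16,ok=F), TRANSFORM:-, EMIT:-] out:-; bubbles=2
Tick 3: [PARSE:P3(v=2,ok=F), VALIDATE:P2(v=7,ok=F), TRANSFORM:P1(v=0,ok=F), EMIT:-] out:-; bubbles=1
Tick 4: [PARSE:-, VALIDATE:P3(v=2,ok=T), TRANSFORM:P2(v=0,ok=F), EMIT:P1(v=0,ok=F)] out:-; bubbles=1
Tick 5: [PARSE:P4(v=6,ok=F), VALIDATE:-, TRANSFORM:P3(v=10,ok=T), EMIT:P2(v=0,ok=F)] out:P1(v=0); bubbles=1
Tick 6: [PARSE:P5(v=15,ok=F), VALIDATE:P4(v=6,ok=F), TRANSFORM:-, EMIT:P3(v=10,ok=T)] out:P2(v=0); bubbles=1
Tick 7: [PARSE:-, VALIDATE:P5(v=15,ok=F), TRANSFORM:P4(v=0,ok=F), EMIT:-] out:P3(v=10); bubbles=2
Tick 8: [PARSE:-, VALIDATE:-, TRANSFORM:P5(v=0,ok=F), EMIT:P4(v=0,ok=F)] out:-; bubbles=2
Tick 9: [PARSE:P6(v=3,ok=F), VALIDATE:-, TRANSFORM:-, EMIT:P5(v=0,ok=F)] out:P4(v=0); bubbles=2
Tick 10: [PARSE:-, VALIDATE:P6(v=3,ok=T), TRANSFORM:-, EMIT:-] out:P5(v=0); bubbles=3
Tick 11: [PARSE:-, VALIDATE:-, TRANSFORM:P6(v=15,ok=T), EMIT:-] out:-; bubbles=3
Tick 12: [PARSE:-, VALIDATE:-, TRANSFORM:-, EMIT:P6(v=15,ok=T)] out:-; bubbles=3
Tick 13: [PARSE:-, VALIDATE:-, TRANSFORM:-, EMIT:-] out:P6(v=15); bubbles=4
Total bubble-slots: 28

Answer: 28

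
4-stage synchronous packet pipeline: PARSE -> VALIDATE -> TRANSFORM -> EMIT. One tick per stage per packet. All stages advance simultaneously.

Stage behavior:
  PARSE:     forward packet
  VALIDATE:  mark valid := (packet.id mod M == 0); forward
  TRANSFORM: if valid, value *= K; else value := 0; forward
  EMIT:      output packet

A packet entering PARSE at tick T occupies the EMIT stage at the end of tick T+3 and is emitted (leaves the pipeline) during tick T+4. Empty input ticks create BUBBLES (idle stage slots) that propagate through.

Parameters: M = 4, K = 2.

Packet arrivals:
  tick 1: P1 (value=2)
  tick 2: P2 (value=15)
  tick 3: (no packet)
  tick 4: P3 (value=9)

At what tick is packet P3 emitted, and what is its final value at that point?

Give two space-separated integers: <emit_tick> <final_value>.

Answer: 8 0

Derivation:
Tick 1: [PARSE:P1(v=2,ok=F), VALIDATE:-, TRANSFORM:-, EMIT:-] out:-; in:P1
Tick 2: [PARSE:P2(v=15,ok=F), VALIDATE:P1(v=2,ok=F), TRANSFORM:-, EMIT:-] out:-; in:P2
Tick 3: [PARSE:-, VALIDATE:P2(v=15,ok=F), TRANSFORM:P1(v=0,ok=F), EMIT:-] out:-; in:-
Tick 4: [PARSE:P3(v=9,ok=F), VALIDATE:-, TRANSFORM:P2(v=0,ok=F), EMIT:P1(v=0,ok=F)] out:-; in:P3
Tick 5: [PARSE:-, VALIDATE:P3(v=9,ok=F), TRANSFORM:-, EMIT:P2(v=0,ok=F)] out:P1(v=0); in:-
Tick 6: [PARSE:-, VALIDATE:-, TRANSFORM:P3(v=0,ok=F), EMIT:-] out:P2(v=0); in:-
Tick 7: [PARSE:-, VALIDATE:-, TRANSFORM:-, EMIT:P3(v=0,ok=F)] out:-; in:-
Tick 8: [PARSE:-, VALIDATE:-, TRANSFORM:-, EMIT:-] out:P3(v=0); in:-
P3: arrives tick 4, valid=False (id=3, id%4=3), emit tick 8, final value 0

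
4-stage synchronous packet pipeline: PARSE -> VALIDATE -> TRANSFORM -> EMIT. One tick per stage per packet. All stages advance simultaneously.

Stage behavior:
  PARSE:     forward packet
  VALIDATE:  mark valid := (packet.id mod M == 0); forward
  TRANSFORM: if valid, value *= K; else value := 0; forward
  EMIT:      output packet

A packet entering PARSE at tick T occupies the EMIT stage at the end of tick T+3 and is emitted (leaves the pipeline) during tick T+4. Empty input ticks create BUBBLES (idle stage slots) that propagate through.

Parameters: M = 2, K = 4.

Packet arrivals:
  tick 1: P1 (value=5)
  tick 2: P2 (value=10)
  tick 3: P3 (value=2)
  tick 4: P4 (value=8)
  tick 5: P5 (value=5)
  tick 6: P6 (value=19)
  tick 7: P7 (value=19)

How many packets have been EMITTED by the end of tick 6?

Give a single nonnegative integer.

Tick 1: [PARSE:P1(v=5,ok=F), VALIDATE:-, TRANSFORM:-, EMIT:-] out:-; in:P1
Tick 2: [PARSE:P2(v=10,ok=F), VALIDATE:P1(v=5,ok=F), TRANSFORM:-, EMIT:-] out:-; in:P2
Tick 3: [PARSE:P3(v=2,ok=F), VALIDATE:P2(v=10,ok=T), TRANSFORM:P1(v=0,ok=F), EMIT:-] out:-; in:P3
Tick 4: [PARSE:P4(v=8,ok=F), VALIDATE:P3(v=2,ok=F), TRANSFORM:P2(v=40,ok=T), EMIT:P1(v=0,ok=F)] out:-; in:P4
Tick 5: [PARSE:P5(v=5,ok=F), VALIDATE:P4(v=8,ok=T), TRANSFORM:P3(v=0,ok=F), EMIT:P2(v=40,ok=T)] out:P1(v=0); in:P5
Tick 6: [PARSE:P6(v=19,ok=F), VALIDATE:P5(v=5,ok=F), TRANSFORM:P4(v=32,ok=T), EMIT:P3(v=0,ok=F)] out:P2(v=40); in:P6
Emitted by tick 6: ['P1', 'P2']

Answer: 2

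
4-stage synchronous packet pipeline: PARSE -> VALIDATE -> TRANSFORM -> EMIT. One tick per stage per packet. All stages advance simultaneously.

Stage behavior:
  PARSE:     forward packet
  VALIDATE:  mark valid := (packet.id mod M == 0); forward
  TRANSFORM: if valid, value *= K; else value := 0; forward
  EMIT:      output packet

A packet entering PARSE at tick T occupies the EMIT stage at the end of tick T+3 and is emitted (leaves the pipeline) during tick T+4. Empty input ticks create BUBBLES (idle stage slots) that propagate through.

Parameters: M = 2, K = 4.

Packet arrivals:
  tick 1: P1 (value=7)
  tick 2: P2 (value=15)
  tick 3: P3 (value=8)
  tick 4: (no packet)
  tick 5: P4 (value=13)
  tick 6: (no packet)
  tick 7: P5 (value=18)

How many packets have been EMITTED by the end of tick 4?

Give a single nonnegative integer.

Answer: 0

Derivation:
Tick 1: [PARSE:P1(v=7,ok=F), VALIDATE:-, TRANSFORM:-, EMIT:-] out:-; in:P1
Tick 2: [PARSE:P2(v=15,ok=F), VALIDATE:P1(v=7,ok=F), TRANSFORM:-, EMIT:-] out:-; in:P2
Tick 3: [PARSE:P3(v=8,ok=F), VALIDATE:P2(v=15,ok=T), TRANSFORM:P1(v=0,ok=F), EMIT:-] out:-; in:P3
Tick 4: [PARSE:-, VALIDATE:P3(v=8,ok=F), TRANSFORM:P2(v=60,ok=T), EMIT:P1(v=0,ok=F)] out:-; in:-
Emitted by tick 4: []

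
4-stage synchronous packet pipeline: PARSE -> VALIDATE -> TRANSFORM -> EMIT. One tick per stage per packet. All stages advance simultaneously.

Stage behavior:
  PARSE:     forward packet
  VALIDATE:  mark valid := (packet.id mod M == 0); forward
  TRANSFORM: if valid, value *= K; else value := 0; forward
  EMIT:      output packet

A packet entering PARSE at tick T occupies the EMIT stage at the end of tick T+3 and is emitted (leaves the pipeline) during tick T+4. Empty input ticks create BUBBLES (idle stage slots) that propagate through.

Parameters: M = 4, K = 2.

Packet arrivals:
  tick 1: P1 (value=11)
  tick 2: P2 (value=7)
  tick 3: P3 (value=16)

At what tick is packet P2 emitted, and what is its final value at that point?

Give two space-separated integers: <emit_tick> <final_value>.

Answer: 6 0

Derivation:
Tick 1: [PARSE:P1(v=11,ok=F), VALIDATE:-, TRANSFORM:-, EMIT:-] out:-; in:P1
Tick 2: [PARSE:P2(v=7,ok=F), VALIDATE:P1(v=11,ok=F), TRANSFORM:-, EMIT:-] out:-; in:P2
Tick 3: [PARSE:P3(v=16,ok=F), VALIDATE:P2(v=7,ok=F), TRANSFORM:P1(v=0,ok=F), EMIT:-] out:-; in:P3
Tick 4: [PARSE:-, VALIDATE:P3(v=16,ok=F), TRANSFORM:P2(v=0,ok=F), EMIT:P1(v=0,ok=F)] out:-; in:-
Tick 5: [PARSE:-, VALIDATE:-, TRANSFORM:P3(v=0,ok=F), EMIT:P2(v=0,ok=F)] out:P1(v=0); in:-
Tick 6: [PARSE:-, VALIDATE:-, TRANSFORM:-, EMIT:P3(v=0,ok=F)] out:P2(v=0); in:-
Tick 7: [PARSE:-, VALIDATE:-, TRANSFORM:-, EMIT:-] out:P3(v=0); in:-
P2: arrives tick 2, valid=False (id=2, id%4=2), emit tick 6, final value 0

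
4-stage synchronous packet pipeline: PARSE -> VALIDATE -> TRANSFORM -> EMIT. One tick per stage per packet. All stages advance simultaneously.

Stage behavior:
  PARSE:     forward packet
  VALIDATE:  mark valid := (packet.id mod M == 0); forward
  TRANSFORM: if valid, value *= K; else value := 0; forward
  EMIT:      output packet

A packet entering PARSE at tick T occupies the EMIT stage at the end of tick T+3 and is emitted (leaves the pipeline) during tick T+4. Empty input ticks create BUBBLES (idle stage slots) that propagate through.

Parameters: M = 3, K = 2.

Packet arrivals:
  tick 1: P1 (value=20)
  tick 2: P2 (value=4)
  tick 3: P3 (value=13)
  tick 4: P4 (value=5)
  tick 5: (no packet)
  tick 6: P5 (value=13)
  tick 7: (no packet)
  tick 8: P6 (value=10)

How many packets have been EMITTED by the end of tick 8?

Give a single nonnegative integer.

Tick 1: [PARSE:P1(v=20,ok=F), VALIDATE:-, TRANSFORM:-, EMIT:-] out:-; in:P1
Tick 2: [PARSE:P2(v=4,ok=F), VALIDATE:P1(v=20,ok=F), TRANSFORM:-, EMIT:-] out:-; in:P2
Tick 3: [PARSE:P3(v=13,ok=F), VALIDATE:P2(v=4,ok=F), TRANSFORM:P1(v=0,ok=F), EMIT:-] out:-; in:P3
Tick 4: [PARSE:P4(v=5,ok=F), VALIDATE:P3(v=13,ok=T), TRANSFORM:P2(v=0,ok=F), EMIT:P1(v=0,ok=F)] out:-; in:P4
Tick 5: [PARSE:-, VALIDATE:P4(v=5,ok=F), TRANSFORM:P3(v=26,ok=T), EMIT:P2(v=0,ok=F)] out:P1(v=0); in:-
Tick 6: [PARSE:P5(v=13,ok=F), VALIDATE:-, TRANSFORM:P4(v=0,ok=F), EMIT:P3(v=26,ok=T)] out:P2(v=0); in:P5
Tick 7: [PARSE:-, VALIDATE:P5(v=13,ok=F), TRANSFORM:-, EMIT:P4(v=0,ok=F)] out:P3(v=26); in:-
Tick 8: [PARSE:P6(v=10,ok=F), VALIDATE:-, TRANSFORM:P5(v=0,ok=F), EMIT:-] out:P4(v=0); in:P6
Emitted by tick 8: ['P1', 'P2', 'P3', 'P4']

Answer: 4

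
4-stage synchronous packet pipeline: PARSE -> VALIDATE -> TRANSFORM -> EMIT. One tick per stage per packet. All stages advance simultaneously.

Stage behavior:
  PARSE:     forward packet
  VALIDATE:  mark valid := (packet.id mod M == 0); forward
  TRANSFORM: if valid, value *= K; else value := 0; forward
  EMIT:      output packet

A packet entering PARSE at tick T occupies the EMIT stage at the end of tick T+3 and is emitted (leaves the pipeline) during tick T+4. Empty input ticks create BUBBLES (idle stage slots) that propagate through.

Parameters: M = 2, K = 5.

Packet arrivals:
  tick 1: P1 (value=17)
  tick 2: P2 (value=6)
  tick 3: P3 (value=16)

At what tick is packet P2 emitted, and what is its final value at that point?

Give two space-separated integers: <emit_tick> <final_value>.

Tick 1: [PARSE:P1(v=17,ok=F), VALIDATE:-, TRANSFORM:-, EMIT:-] out:-; in:P1
Tick 2: [PARSE:P2(v=6,ok=F), VALIDATE:P1(v=17,ok=F), TRANSFORM:-, EMIT:-] out:-; in:P2
Tick 3: [PARSE:P3(v=16,ok=F), VALIDATE:P2(v=6,ok=T), TRANSFORM:P1(v=0,ok=F), EMIT:-] out:-; in:P3
Tick 4: [PARSE:-, VALIDATE:P3(v=16,ok=F), TRANSFORM:P2(v=30,ok=T), EMIT:P1(v=0,ok=F)] out:-; in:-
Tick 5: [PARSE:-, VALIDATE:-, TRANSFORM:P3(v=0,ok=F), EMIT:P2(v=30,ok=T)] out:P1(v=0); in:-
Tick 6: [PARSE:-, VALIDATE:-, TRANSFORM:-, EMIT:P3(v=0,ok=F)] out:P2(v=30); in:-
Tick 7: [PARSE:-, VALIDATE:-, TRANSFORM:-, EMIT:-] out:P3(v=0); in:-
P2: arrives tick 2, valid=True (id=2, id%2=0), emit tick 6, final value 30

Answer: 6 30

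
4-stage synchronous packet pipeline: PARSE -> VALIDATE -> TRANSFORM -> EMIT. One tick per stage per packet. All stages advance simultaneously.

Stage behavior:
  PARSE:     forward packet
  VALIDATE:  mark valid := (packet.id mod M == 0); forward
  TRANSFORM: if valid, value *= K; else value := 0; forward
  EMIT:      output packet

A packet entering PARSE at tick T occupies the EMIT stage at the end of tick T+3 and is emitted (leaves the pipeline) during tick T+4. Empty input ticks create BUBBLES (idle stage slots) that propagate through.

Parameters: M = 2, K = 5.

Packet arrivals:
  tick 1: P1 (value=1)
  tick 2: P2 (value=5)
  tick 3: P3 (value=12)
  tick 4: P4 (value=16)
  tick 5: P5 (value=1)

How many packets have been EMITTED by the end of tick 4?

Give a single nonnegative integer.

Tick 1: [PARSE:P1(v=1,ok=F), VALIDATE:-, TRANSFORM:-, EMIT:-] out:-; in:P1
Tick 2: [PARSE:P2(v=5,ok=F), VALIDATE:P1(v=1,ok=F), TRANSFORM:-, EMIT:-] out:-; in:P2
Tick 3: [PARSE:P3(v=12,ok=F), VALIDATE:P2(v=5,ok=T), TRANSFORM:P1(v=0,ok=F), EMIT:-] out:-; in:P3
Tick 4: [PARSE:P4(v=16,ok=F), VALIDATE:P3(v=12,ok=F), TRANSFORM:P2(v=25,ok=T), EMIT:P1(v=0,ok=F)] out:-; in:P4
Emitted by tick 4: []

Answer: 0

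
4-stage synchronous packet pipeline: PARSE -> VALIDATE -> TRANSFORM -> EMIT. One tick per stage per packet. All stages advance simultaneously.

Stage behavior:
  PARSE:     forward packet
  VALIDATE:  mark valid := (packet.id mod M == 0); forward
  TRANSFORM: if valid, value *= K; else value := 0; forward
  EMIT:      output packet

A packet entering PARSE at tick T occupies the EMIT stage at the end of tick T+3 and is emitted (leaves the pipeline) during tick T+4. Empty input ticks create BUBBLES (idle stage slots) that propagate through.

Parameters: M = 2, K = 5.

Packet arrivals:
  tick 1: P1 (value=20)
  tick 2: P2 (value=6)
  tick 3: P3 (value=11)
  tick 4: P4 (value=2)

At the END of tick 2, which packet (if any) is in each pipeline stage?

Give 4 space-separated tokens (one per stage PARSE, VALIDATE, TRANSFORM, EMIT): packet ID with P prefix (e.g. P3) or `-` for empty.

Tick 1: [PARSE:P1(v=20,ok=F), VALIDATE:-, TRANSFORM:-, EMIT:-] out:-; in:P1
Tick 2: [PARSE:P2(v=6,ok=F), VALIDATE:P1(v=20,ok=F), TRANSFORM:-, EMIT:-] out:-; in:P2
At end of tick 2: ['P2', 'P1', '-', '-']

Answer: P2 P1 - -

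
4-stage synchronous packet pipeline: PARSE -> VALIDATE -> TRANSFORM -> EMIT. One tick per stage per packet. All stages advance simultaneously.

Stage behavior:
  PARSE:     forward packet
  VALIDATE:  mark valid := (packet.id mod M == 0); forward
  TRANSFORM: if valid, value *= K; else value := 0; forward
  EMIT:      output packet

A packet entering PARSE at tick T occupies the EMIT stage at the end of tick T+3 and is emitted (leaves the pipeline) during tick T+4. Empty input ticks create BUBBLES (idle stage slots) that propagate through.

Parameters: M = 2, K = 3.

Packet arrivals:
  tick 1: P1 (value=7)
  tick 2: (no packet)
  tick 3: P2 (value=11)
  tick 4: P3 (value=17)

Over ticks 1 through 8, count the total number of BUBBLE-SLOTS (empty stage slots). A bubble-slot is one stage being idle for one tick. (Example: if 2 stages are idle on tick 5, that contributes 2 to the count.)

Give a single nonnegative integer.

Answer: 20

Derivation:
Tick 1: [PARSE:P1(v=7,ok=F), VALIDATE:-, TRANSFORM:-, EMIT:-] out:-; bubbles=3
Tick 2: [PARSE:-, VALIDATE:P1(v=7,ok=F), TRANSFORM:-, EMIT:-] out:-; bubbles=3
Tick 3: [PARSE:P2(v=11,ok=F), VALIDATE:-, TRANSFORM:P1(v=0,ok=F), EMIT:-] out:-; bubbles=2
Tick 4: [PARSE:P3(v=17,ok=F), VALIDATE:P2(v=11,ok=T), TRANSFORM:-, EMIT:P1(v=0,ok=F)] out:-; bubbles=1
Tick 5: [PARSE:-, VALIDATE:P3(v=17,ok=F), TRANSFORM:P2(v=33,ok=T), EMIT:-] out:P1(v=0); bubbles=2
Tick 6: [PARSE:-, VALIDATE:-, TRANSFORM:P3(v=0,ok=F), EMIT:P2(v=33,ok=T)] out:-; bubbles=2
Tick 7: [PARSE:-, VALIDATE:-, TRANSFORM:-, EMIT:P3(v=0,ok=F)] out:P2(v=33); bubbles=3
Tick 8: [PARSE:-, VALIDATE:-, TRANSFORM:-, EMIT:-] out:P3(v=0); bubbles=4
Total bubble-slots: 20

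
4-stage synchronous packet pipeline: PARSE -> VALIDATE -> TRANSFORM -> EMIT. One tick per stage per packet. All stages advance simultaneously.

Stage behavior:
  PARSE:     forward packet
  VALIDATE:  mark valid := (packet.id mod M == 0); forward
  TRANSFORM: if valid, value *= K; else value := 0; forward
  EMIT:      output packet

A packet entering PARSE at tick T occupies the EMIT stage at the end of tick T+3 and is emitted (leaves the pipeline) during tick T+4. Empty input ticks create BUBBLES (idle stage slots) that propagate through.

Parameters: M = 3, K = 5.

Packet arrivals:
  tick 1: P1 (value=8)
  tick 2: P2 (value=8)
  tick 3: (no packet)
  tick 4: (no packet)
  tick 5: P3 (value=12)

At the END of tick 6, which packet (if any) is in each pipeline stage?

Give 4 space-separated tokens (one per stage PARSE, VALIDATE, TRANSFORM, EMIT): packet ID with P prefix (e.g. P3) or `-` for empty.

Answer: - P3 - -

Derivation:
Tick 1: [PARSE:P1(v=8,ok=F), VALIDATE:-, TRANSFORM:-, EMIT:-] out:-; in:P1
Tick 2: [PARSE:P2(v=8,ok=F), VALIDATE:P1(v=8,ok=F), TRANSFORM:-, EMIT:-] out:-; in:P2
Tick 3: [PARSE:-, VALIDATE:P2(v=8,ok=F), TRANSFORM:P1(v=0,ok=F), EMIT:-] out:-; in:-
Tick 4: [PARSE:-, VALIDATE:-, TRANSFORM:P2(v=0,ok=F), EMIT:P1(v=0,ok=F)] out:-; in:-
Tick 5: [PARSE:P3(v=12,ok=F), VALIDATE:-, TRANSFORM:-, EMIT:P2(v=0,ok=F)] out:P1(v=0); in:P3
Tick 6: [PARSE:-, VALIDATE:P3(v=12,ok=T), TRANSFORM:-, EMIT:-] out:P2(v=0); in:-
At end of tick 6: ['-', 'P3', '-', '-']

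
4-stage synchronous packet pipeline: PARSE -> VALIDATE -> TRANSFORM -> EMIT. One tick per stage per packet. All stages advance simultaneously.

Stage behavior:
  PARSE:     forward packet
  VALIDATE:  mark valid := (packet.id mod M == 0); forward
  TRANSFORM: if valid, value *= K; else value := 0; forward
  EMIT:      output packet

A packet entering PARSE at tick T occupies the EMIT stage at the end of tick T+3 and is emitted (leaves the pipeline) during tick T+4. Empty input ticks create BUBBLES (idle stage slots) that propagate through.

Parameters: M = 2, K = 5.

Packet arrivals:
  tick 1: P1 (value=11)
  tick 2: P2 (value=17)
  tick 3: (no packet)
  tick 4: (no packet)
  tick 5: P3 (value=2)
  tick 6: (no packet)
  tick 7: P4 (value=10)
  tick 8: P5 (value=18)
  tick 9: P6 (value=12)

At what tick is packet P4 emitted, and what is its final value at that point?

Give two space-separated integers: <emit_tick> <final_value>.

Tick 1: [PARSE:P1(v=11,ok=F), VALIDATE:-, TRANSFORM:-, EMIT:-] out:-; in:P1
Tick 2: [PARSE:P2(v=17,ok=F), VALIDATE:P1(v=11,ok=F), TRANSFORM:-, EMIT:-] out:-; in:P2
Tick 3: [PARSE:-, VALIDATE:P2(v=17,ok=T), TRANSFORM:P1(v=0,ok=F), EMIT:-] out:-; in:-
Tick 4: [PARSE:-, VALIDATE:-, TRANSFORM:P2(v=85,ok=T), EMIT:P1(v=0,ok=F)] out:-; in:-
Tick 5: [PARSE:P3(v=2,ok=F), VALIDATE:-, TRANSFORM:-, EMIT:P2(v=85,ok=T)] out:P1(v=0); in:P3
Tick 6: [PARSE:-, VALIDATE:P3(v=2,ok=F), TRANSFORM:-, EMIT:-] out:P2(v=85); in:-
Tick 7: [PARSE:P4(v=10,ok=F), VALIDATE:-, TRANSFORM:P3(v=0,ok=F), EMIT:-] out:-; in:P4
Tick 8: [PARSE:P5(v=18,ok=F), VALIDATE:P4(v=10,ok=T), TRANSFORM:-, EMIT:P3(v=0,ok=F)] out:-; in:P5
Tick 9: [PARSE:P6(v=12,ok=F), VALIDATE:P5(v=18,ok=F), TRANSFORM:P4(v=50,ok=T), EMIT:-] out:P3(v=0); in:P6
Tick 10: [PARSE:-, VALIDATE:P6(v=12,ok=T), TRANSFORM:P5(v=0,ok=F), EMIT:P4(v=50,ok=T)] out:-; in:-
Tick 11: [PARSE:-, VALIDATE:-, TRANSFORM:P6(v=60,ok=T), EMIT:P5(v=0,ok=F)] out:P4(v=50); in:-
Tick 12: [PARSE:-, VALIDATE:-, TRANSFORM:-, EMIT:P6(v=60,ok=T)] out:P5(v=0); in:-
Tick 13: [PARSE:-, VALIDATE:-, TRANSFORM:-, EMIT:-] out:P6(v=60); in:-
P4: arrives tick 7, valid=True (id=4, id%2=0), emit tick 11, final value 50

Answer: 11 50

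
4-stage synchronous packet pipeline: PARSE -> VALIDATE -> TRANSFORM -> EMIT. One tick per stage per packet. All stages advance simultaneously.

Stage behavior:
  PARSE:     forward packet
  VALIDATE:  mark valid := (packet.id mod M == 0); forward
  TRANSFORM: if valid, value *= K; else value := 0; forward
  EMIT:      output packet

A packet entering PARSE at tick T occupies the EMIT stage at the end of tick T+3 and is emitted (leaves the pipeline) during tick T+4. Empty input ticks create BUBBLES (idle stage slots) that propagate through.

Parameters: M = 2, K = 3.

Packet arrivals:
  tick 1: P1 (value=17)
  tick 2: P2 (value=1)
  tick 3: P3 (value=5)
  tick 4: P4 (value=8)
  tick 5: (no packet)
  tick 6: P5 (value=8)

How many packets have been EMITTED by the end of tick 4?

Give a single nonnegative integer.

Tick 1: [PARSE:P1(v=17,ok=F), VALIDATE:-, TRANSFORM:-, EMIT:-] out:-; in:P1
Tick 2: [PARSE:P2(v=1,ok=F), VALIDATE:P1(v=17,ok=F), TRANSFORM:-, EMIT:-] out:-; in:P2
Tick 3: [PARSE:P3(v=5,ok=F), VALIDATE:P2(v=1,ok=T), TRANSFORM:P1(v=0,ok=F), EMIT:-] out:-; in:P3
Tick 4: [PARSE:P4(v=8,ok=F), VALIDATE:P3(v=5,ok=F), TRANSFORM:P2(v=3,ok=T), EMIT:P1(v=0,ok=F)] out:-; in:P4
Emitted by tick 4: []

Answer: 0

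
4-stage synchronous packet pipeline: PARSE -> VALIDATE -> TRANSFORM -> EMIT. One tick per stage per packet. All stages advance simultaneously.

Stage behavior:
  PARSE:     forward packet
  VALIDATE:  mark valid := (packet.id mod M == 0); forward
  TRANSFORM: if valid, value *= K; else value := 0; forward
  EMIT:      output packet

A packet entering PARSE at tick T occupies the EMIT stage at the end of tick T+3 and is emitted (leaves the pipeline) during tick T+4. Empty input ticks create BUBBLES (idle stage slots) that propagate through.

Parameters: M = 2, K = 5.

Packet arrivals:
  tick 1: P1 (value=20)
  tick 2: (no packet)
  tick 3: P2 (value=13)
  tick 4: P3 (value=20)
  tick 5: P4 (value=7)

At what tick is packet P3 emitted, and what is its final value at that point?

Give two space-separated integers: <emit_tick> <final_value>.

Tick 1: [PARSE:P1(v=20,ok=F), VALIDATE:-, TRANSFORM:-, EMIT:-] out:-; in:P1
Tick 2: [PARSE:-, VALIDATE:P1(v=20,ok=F), TRANSFORM:-, EMIT:-] out:-; in:-
Tick 3: [PARSE:P2(v=13,ok=F), VALIDATE:-, TRANSFORM:P1(v=0,ok=F), EMIT:-] out:-; in:P2
Tick 4: [PARSE:P3(v=20,ok=F), VALIDATE:P2(v=13,ok=T), TRANSFORM:-, EMIT:P1(v=0,ok=F)] out:-; in:P3
Tick 5: [PARSE:P4(v=7,ok=F), VALIDATE:P3(v=20,ok=F), TRANSFORM:P2(v=65,ok=T), EMIT:-] out:P1(v=0); in:P4
Tick 6: [PARSE:-, VALIDATE:P4(v=7,ok=T), TRANSFORM:P3(v=0,ok=F), EMIT:P2(v=65,ok=T)] out:-; in:-
Tick 7: [PARSE:-, VALIDATE:-, TRANSFORM:P4(v=35,ok=T), EMIT:P3(v=0,ok=F)] out:P2(v=65); in:-
Tick 8: [PARSE:-, VALIDATE:-, TRANSFORM:-, EMIT:P4(v=35,ok=T)] out:P3(v=0); in:-
Tick 9: [PARSE:-, VALIDATE:-, TRANSFORM:-, EMIT:-] out:P4(v=35); in:-
P3: arrives tick 4, valid=False (id=3, id%2=1), emit tick 8, final value 0

Answer: 8 0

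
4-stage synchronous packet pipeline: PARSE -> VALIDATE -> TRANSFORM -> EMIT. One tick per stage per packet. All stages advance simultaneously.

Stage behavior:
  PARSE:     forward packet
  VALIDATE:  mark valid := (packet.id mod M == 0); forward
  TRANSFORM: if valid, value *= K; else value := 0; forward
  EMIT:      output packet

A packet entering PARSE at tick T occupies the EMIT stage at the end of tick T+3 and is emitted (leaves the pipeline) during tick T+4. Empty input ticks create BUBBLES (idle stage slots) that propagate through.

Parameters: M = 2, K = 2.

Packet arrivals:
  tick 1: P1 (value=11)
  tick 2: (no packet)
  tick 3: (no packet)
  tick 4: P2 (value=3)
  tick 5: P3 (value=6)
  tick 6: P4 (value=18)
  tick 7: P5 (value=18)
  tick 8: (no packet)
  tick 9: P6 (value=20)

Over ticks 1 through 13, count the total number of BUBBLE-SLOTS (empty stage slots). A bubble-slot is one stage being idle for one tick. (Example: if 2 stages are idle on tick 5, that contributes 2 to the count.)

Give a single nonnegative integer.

Tick 1: [PARSE:P1(v=11,ok=F), VALIDATE:-, TRANSFORM:-, EMIT:-] out:-; bubbles=3
Tick 2: [PARSE:-, VALIDATE:P1(v=11,ok=F), TRANSFORM:-, EMIT:-] out:-; bubbles=3
Tick 3: [PARSE:-, VALIDATE:-, TRANSFORM:P1(v=0,ok=F), EMIT:-] out:-; bubbles=3
Tick 4: [PARSE:P2(v=3,ok=F), VALIDATE:-, TRANSFORM:-, EMIT:P1(v=0,ok=F)] out:-; bubbles=2
Tick 5: [PARSE:P3(v=6,ok=F), VALIDATE:P2(v=3,ok=T), TRANSFORM:-, EMIT:-] out:P1(v=0); bubbles=2
Tick 6: [PARSE:P4(v=18,ok=F), VALIDATE:P3(v=6,ok=F), TRANSFORM:P2(v=6,ok=T), EMIT:-] out:-; bubbles=1
Tick 7: [PARSE:P5(v=18,ok=F), VALIDATE:P4(v=18,ok=T), TRANSFORM:P3(v=0,ok=F), EMIT:P2(v=6,ok=T)] out:-; bubbles=0
Tick 8: [PARSE:-, VALIDATE:P5(v=18,ok=F), TRANSFORM:P4(v=36,ok=T), EMIT:P3(v=0,ok=F)] out:P2(v=6); bubbles=1
Tick 9: [PARSE:P6(v=20,ok=F), VALIDATE:-, TRANSFORM:P5(v=0,ok=F), EMIT:P4(v=36,ok=T)] out:P3(v=0); bubbles=1
Tick 10: [PARSE:-, VALIDATE:P6(v=20,ok=T), TRANSFORM:-, EMIT:P5(v=0,ok=F)] out:P4(v=36); bubbles=2
Tick 11: [PARSE:-, VALIDATE:-, TRANSFORM:P6(v=40,ok=T), EMIT:-] out:P5(v=0); bubbles=3
Tick 12: [PARSE:-, VALIDATE:-, TRANSFORM:-, EMIT:P6(v=40,ok=T)] out:-; bubbles=3
Tick 13: [PARSE:-, VALIDATE:-, TRANSFORM:-, EMIT:-] out:P6(v=40); bubbles=4
Total bubble-slots: 28

Answer: 28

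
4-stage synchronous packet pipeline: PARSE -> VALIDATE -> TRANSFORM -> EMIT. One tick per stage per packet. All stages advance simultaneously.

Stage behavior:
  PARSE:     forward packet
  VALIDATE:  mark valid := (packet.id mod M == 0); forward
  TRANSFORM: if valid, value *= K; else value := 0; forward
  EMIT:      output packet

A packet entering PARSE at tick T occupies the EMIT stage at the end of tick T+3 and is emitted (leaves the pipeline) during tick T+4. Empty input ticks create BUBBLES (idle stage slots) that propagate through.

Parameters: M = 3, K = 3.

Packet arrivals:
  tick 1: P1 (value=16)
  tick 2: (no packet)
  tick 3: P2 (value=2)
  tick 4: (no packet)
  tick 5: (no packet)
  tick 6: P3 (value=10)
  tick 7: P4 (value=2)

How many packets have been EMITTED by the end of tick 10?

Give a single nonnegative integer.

Answer: 3

Derivation:
Tick 1: [PARSE:P1(v=16,ok=F), VALIDATE:-, TRANSFORM:-, EMIT:-] out:-; in:P1
Tick 2: [PARSE:-, VALIDATE:P1(v=16,ok=F), TRANSFORM:-, EMIT:-] out:-; in:-
Tick 3: [PARSE:P2(v=2,ok=F), VALIDATE:-, TRANSFORM:P1(v=0,ok=F), EMIT:-] out:-; in:P2
Tick 4: [PARSE:-, VALIDATE:P2(v=2,ok=F), TRANSFORM:-, EMIT:P1(v=0,ok=F)] out:-; in:-
Tick 5: [PARSE:-, VALIDATE:-, TRANSFORM:P2(v=0,ok=F), EMIT:-] out:P1(v=0); in:-
Tick 6: [PARSE:P3(v=10,ok=F), VALIDATE:-, TRANSFORM:-, EMIT:P2(v=0,ok=F)] out:-; in:P3
Tick 7: [PARSE:P4(v=2,ok=F), VALIDATE:P3(v=10,ok=T), TRANSFORM:-, EMIT:-] out:P2(v=0); in:P4
Tick 8: [PARSE:-, VALIDATE:P4(v=2,ok=F), TRANSFORM:P3(v=30,ok=T), EMIT:-] out:-; in:-
Tick 9: [PARSE:-, VALIDATE:-, TRANSFORM:P4(v=0,ok=F), EMIT:P3(v=30,ok=T)] out:-; in:-
Tick 10: [PARSE:-, VALIDATE:-, TRANSFORM:-, EMIT:P4(v=0,ok=F)] out:P3(v=30); in:-
Emitted by tick 10: ['P1', 'P2', 'P3']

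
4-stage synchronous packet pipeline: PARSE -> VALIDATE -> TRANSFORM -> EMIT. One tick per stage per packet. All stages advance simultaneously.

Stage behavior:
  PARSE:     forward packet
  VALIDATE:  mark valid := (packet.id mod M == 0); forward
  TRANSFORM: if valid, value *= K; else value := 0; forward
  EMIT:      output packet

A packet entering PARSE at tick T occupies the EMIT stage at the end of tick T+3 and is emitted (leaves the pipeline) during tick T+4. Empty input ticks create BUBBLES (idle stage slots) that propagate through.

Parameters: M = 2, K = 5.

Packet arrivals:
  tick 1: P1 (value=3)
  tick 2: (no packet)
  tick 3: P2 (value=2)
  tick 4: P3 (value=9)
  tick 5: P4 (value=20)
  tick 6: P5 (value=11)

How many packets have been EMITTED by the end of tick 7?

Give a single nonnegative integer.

Answer: 2

Derivation:
Tick 1: [PARSE:P1(v=3,ok=F), VALIDATE:-, TRANSFORM:-, EMIT:-] out:-; in:P1
Tick 2: [PARSE:-, VALIDATE:P1(v=3,ok=F), TRANSFORM:-, EMIT:-] out:-; in:-
Tick 3: [PARSE:P2(v=2,ok=F), VALIDATE:-, TRANSFORM:P1(v=0,ok=F), EMIT:-] out:-; in:P2
Tick 4: [PARSE:P3(v=9,ok=F), VALIDATE:P2(v=2,ok=T), TRANSFORM:-, EMIT:P1(v=0,ok=F)] out:-; in:P3
Tick 5: [PARSE:P4(v=20,ok=F), VALIDATE:P3(v=9,ok=F), TRANSFORM:P2(v=10,ok=T), EMIT:-] out:P1(v=0); in:P4
Tick 6: [PARSE:P5(v=11,ok=F), VALIDATE:P4(v=20,ok=T), TRANSFORM:P3(v=0,ok=F), EMIT:P2(v=10,ok=T)] out:-; in:P5
Tick 7: [PARSE:-, VALIDATE:P5(v=11,ok=F), TRANSFORM:P4(v=100,ok=T), EMIT:P3(v=0,ok=F)] out:P2(v=10); in:-
Emitted by tick 7: ['P1', 'P2']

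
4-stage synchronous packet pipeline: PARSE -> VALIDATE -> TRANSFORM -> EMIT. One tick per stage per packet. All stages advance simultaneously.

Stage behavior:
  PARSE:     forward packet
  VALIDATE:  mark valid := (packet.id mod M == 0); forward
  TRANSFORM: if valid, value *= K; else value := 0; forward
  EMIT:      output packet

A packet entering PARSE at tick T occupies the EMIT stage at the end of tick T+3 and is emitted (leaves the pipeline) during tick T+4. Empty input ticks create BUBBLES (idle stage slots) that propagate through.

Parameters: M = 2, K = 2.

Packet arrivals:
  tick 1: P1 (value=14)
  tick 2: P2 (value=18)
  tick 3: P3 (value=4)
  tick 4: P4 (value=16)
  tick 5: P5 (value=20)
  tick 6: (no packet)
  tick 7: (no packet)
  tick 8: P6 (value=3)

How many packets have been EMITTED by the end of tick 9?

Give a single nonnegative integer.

Tick 1: [PARSE:P1(v=14,ok=F), VALIDATE:-, TRANSFORM:-, EMIT:-] out:-; in:P1
Tick 2: [PARSE:P2(v=18,ok=F), VALIDATE:P1(v=14,ok=F), TRANSFORM:-, EMIT:-] out:-; in:P2
Tick 3: [PARSE:P3(v=4,ok=F), VALIDATE:P2(v=18,ok=T), TRANSFORM:P1(v=0,ok=F), EMIT:-] out:-; in:P3
Tick 4: [PARSE:P4(v=16,ok=F), VALIDATE:P3(v=4,ok=F), TRANSFORM:P2(v=36,ok=T), EMIT:P1(v=0,ok=F)] out:-; in:P4
Tick 5: [PARSE:P5(v=20,ok=F), VALIDATE:P4(v=16,ok=T), TRANSFORM:P3(v=0,ok=F), EMIT:P2(v=36,ok=T)] out:P1(v=0); in:P5
Tick 6: [PARSE:-, VALIDATE:P5(v=20,ok=F), TRANSFORM:P4(v=32,ok=T), EMIT:P3(v=0,ok=F)] out:P2(v=36); in:-
Tick 7: [PARSE:-, VALIDATE:-, TRANSFORM:P5(v=0,ok=F), EMIT:P4(v=32,ok=T)] out:P3(v=0); in:-
Tick 8: [PARSE:P6(v=3,ok=F), VALIDATE:-, TRANSFORM:-, EMIT:P5(v=0,ok=F)] out:P4(v=32); in:P6
Tick 9: [PARSE:-, VALIDATE:P6(v=3,ok=T), TRANSFORM:-, EMIT:-] out:P5(v=0); in:-
Emitted by tick 9: ['P1', 'P2', 'P3', 'P4', 'P5']

Answer: 5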